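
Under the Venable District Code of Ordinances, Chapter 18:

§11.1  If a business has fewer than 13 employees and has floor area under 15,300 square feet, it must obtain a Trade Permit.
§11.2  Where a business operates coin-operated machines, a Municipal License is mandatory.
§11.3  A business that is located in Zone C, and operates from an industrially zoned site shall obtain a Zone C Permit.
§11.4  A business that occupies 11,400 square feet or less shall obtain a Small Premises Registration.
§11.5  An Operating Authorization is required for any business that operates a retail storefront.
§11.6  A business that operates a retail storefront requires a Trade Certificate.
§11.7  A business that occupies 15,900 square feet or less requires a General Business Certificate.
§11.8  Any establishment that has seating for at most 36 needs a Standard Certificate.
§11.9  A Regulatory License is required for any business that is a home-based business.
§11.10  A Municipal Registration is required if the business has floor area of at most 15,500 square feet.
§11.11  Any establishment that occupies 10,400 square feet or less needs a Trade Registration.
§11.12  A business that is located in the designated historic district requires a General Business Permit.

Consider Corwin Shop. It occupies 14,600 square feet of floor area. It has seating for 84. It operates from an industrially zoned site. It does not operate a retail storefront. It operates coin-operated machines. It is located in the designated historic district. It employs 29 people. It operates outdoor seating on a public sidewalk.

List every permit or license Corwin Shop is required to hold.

§11.1 employees 29 ≥ 13; floor area 14,600 square feet < 15,300 square feet → Trade Permit not required.
§11.2 operates coin-operated machines → Municipal License required.
§11.3 is located in the designated historic district (not: is located in Zone C); operates from an industrially zoned site → Zone C Permit not required.
§11.4 floor area 14,600 square feet > 11,400 square feet → Small Premises Registration not required.
§11.5 does not operate a retail storefront → Operating Authorization not required.
§11.6 does not operate a retail storefront → Trade Certificate not required.
§11.7 floor area 14,600 square feet ≤ 15,900 square feet → General Business Certificate required.
§11.8 seating 84 > 36 → Standard Certificate not required.
§11.9 operates from an industrially zoned site (not: is a home-based business) → Regulatory License not required.
§11.10 floor area 14,600 square feet ≤ 15,500 square feet → Municipal Registration required.
§11.11 floor area 14,600 square feet > 10,400 square feet → Trade Registration not required.
§11.12 is located in the designated historic district → General Business Permit required.

General Business Certificate, General Business Permit, Municipal License, Municipal Registration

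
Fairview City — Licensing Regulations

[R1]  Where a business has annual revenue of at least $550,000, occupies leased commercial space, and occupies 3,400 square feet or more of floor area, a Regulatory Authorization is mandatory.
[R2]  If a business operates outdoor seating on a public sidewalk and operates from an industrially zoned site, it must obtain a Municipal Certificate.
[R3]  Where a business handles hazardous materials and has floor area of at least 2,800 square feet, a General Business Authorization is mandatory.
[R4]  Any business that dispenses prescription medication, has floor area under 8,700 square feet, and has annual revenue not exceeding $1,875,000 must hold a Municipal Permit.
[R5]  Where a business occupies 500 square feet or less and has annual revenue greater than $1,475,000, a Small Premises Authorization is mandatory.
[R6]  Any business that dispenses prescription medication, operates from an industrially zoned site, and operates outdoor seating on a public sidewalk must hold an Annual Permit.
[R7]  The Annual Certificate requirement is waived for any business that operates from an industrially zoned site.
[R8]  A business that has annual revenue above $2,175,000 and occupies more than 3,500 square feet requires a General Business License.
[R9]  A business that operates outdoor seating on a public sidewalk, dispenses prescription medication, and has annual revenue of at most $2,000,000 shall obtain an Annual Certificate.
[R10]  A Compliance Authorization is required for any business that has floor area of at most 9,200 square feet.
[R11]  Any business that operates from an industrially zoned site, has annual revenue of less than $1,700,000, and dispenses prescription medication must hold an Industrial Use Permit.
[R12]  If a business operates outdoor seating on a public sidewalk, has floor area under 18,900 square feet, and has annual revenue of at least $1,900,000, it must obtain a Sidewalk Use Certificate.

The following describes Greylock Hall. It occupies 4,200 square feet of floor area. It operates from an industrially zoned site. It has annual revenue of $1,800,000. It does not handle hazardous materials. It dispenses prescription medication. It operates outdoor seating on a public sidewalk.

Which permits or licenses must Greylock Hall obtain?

[R1] revenue $1,800,000 ≥ $550,000; operates from an industrially zoned site (not: occupies leased commercial space); floor area 4,200 square feet ≥ 3,400 square feet → Regulatory Authorization not required.
[R2] operates outdoor seating on a public sidewalk; operates from an industrially zoned site → Municipal Certificate required.
[R3] does not handle hazardous materials; floor area 4,200 square feet ≥ 2,800 square feet → General Business Authorization not required.
[R4] dispenses prescription medication; floor area 4,200 square feet < 8,700 square feet; revenue $1,800,000 ≤ $1,875,000 → Municipal Permit required.
[R5] floor area 4,200 square feet > 500 square feet; revenue $1,800,000 > $1,475,000 → Small Premises Authorization not required.
[R6] dispenses prescription medication; operates from an industrially zoned site; operates outdoor seating on a public sidewalk → Annual Permit required.
[R7] operates from an industrially zoned site → exempt from Annual Certificate.
[R8] revenue $1,800,000 ≤ $2,175,000; floor area 4,200 square feet > 3,500 square feet → General Business License not required.
[R9] operates outdoor seating on a public sidewalk; dispenses prescription medication; revenue $1,800,000 ≤ $2,000,000 → Annual Certificate required.
[R10] floor area 4,200 square feet ≤ 9,200 square feet → Compliance Authorization required.
[R11] operates from an industrially zoned site; revenue $1,800,000 ≥ $1,700,000; dispenses prescription medication → Industrial Use Permit not required.
[R12] operates outdoor seating on a public sidewalk; floor area 4,200 square feet < 18,900 square feet; revenue $1,800,000 < $1,900,000 → Sidewalk Use Certificate not required.

Annual Permit, Compliance Authorization, Municipal Certificate, Municipal Permit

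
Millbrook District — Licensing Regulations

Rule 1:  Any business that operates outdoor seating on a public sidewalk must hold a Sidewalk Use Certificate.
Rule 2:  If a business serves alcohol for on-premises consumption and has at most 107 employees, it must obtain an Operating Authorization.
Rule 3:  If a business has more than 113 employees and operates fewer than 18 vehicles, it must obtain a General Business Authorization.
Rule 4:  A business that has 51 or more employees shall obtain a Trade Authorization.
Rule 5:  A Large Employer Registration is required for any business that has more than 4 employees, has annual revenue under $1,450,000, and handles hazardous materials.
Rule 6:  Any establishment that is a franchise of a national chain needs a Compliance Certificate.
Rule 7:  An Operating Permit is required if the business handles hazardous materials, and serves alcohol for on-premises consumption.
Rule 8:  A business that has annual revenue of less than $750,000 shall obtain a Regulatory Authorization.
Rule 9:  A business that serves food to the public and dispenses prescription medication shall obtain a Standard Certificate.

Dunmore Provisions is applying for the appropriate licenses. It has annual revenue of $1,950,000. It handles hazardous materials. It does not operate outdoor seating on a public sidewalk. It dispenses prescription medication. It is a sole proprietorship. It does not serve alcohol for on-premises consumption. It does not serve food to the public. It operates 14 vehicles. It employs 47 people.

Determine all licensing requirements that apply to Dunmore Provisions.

None

Rule 1: does not operate outdoor seating on a public sidewalk → Sidewalk Use Certificate not required.
Rule 2: does not serve alcohol for on-premises consumption; employees 47 ≤ 107 → Operating Authorization not required.
Rule 3: employees 47 ≤ 113; vehicles 14 < 18 → General Business Authorization not required.
Rule 4: employees 47 < 51 → Trade Authorization not required.
Rule 5: employees 47 > 4; revenue $1,950,000 ≥ $1,450,000; handles hazardous materials → Large Employer Registration not required.
Rule 6: is a sole proprietorship (not: is a franchise of a national chain) → Compliance Certificate not required.
Rule 7: handles hazardous materials; does not serve alcohol for on-premises consumption → Operating Permit not required.
Rule 8: revenue $1,950,000 ≥ $750,000 → Regulatory Authorization not required.
Rule 9: does not serve food to the public; dispenses prescription medication → Standard Certificate not required.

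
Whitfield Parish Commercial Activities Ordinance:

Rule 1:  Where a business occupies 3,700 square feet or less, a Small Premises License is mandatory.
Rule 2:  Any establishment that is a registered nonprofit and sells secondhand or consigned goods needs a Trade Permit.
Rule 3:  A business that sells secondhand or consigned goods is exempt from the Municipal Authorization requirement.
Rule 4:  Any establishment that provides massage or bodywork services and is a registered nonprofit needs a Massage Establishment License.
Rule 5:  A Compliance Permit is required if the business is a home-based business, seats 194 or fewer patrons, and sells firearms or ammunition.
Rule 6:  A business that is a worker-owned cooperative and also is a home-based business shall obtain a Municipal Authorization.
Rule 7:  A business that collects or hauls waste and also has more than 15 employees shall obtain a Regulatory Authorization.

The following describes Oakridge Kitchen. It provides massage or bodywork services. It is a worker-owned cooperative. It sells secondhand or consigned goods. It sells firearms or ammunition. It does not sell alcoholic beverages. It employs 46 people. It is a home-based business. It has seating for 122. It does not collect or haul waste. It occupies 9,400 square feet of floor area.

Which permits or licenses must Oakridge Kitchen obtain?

Rule 1: floor area 9,400 square feet > 3,700 square feet → Small Premises License not required.
Rule 2: is a worker-owned cooperative (not: is a registered nonprofit); sells secondhand or consigned goods → Trade Permit not required.
Rule 3: sells secondhand or consigned goods → exempt from Municipal Authorization.
Rule 4: provides massage or bodywork services; is a worker-owned cooperative (not: is a registered nonprofit) → Massage Establishment License not required.
Rule 5: is a home-based business; seating 122 ≤ 194; sells firearms or ammunition → Compliance Permit required.
Rule 6: is a worker-owned cooperative; is a home-based business → Municipal Authorization required.
Rule 7: does not collect or haul waste; employees 46 > 15 → Regulatory Authorization not required.

Compliance Permit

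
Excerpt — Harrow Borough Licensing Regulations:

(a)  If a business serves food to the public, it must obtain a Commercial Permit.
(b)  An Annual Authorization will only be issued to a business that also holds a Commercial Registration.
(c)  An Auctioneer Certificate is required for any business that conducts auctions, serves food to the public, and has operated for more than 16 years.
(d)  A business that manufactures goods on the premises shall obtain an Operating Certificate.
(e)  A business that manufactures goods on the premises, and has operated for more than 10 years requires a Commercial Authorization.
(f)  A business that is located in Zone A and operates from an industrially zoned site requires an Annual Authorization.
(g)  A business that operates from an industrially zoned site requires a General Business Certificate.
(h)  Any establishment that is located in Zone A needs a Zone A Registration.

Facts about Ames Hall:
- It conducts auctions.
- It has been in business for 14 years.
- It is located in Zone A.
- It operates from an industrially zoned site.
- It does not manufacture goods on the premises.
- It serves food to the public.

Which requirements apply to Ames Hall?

(a) serves food to the public → Commercial Permit required.
(b) Annual Authorization is required → Commercial Registration also required.
(c) conducts auctions; serves food to the public; years in business 14 ≤ 16 → Auctioneer Certificate not required.
(d) does not manufacture goods on the premises → Operating Certificate not required.
(e) does not manufacture goods on the premises; years in business 14 > 10 → Commercial Authorization not required.
(f) is located in Zone A; operates from an industrially zoned site → Annual Authorization required.
(g) operates from an industrially zoned site → General Business Certificate required.
(h) is located in Zone A → Zone A Registration required.

Annual Authorization, Commercial Permit, Commercial Registration, General Business Certificate, Zone A Registration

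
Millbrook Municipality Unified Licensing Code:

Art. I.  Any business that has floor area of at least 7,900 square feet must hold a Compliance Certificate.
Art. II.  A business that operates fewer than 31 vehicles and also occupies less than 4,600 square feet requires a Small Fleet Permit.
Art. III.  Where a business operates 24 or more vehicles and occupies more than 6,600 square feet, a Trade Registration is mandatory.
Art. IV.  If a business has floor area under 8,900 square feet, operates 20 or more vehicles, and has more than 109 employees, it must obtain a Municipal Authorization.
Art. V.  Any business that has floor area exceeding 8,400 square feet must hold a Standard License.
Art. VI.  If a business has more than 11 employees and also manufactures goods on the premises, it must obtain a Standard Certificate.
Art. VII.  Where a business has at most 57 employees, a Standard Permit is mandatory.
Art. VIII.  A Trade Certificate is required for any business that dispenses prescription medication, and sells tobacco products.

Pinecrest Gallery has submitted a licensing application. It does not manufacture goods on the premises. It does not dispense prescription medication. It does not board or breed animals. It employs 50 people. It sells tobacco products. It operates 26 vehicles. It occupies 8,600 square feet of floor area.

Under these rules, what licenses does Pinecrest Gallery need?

Compliance Certificate, Standard License, Standard Permit, Trade Registration

Art. I. floor area 8,600 square feet ≥ 7,900 square feet → Compliance Certificate required.
Art. II. vehicles 26 < 31; floor area 8,600 square feet ≥ 4,600 square feet → Small Fleet Permit not required.
Art. III. vehicles 26 ≥ 24; floor area 8,600 square feet > 6,600 square feet → Trade Registration required.
Art. IV. floor area 8,600 square feet < 8,900 square feet; vehicles 26 ≥ 20; employees 50 ≤ 109 → Municipal Authorization not required.
Art. V. floor area 8,600 square feet > 8,400 square feet → Standard License required.
Art. VI. employees 50 > 11; does not manufacture goods on the premises → Standard Certificate not required.
Art. VII. employees 50 ≤ 57 → Standard Permit required.
Art. VIII. does not dispense prescription medication; sells tobacco products → Trade Certificate not required.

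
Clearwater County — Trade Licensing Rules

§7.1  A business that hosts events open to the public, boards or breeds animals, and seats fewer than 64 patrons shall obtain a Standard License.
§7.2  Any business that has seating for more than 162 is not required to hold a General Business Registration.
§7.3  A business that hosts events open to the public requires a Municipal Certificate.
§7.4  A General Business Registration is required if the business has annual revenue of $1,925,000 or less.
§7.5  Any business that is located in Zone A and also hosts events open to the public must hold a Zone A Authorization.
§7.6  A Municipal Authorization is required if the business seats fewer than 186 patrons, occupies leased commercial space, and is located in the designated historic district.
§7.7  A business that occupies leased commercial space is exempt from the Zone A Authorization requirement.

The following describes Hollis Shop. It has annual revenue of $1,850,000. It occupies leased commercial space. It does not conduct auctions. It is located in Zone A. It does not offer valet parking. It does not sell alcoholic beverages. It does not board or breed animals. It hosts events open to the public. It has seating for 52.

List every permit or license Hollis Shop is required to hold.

§7.1 hosts events open to the public; does not board or breed animals; seating 52 < 64 → Standard License not required.
§7.2 seating 52 ≤ 162 → General Business Registration exemption does not apply.
§7.3 hosts events open to the public → Municipal Certificate required.
§7.4 revenue $1,850,000 ≤ $1,925,000 → General Business Registration required.
§7.5 is located in Zone A; hosts events open to the public → Zone A Authorization required.
§7.6 seating 52 < 186; occupies leased commercial space; is located in Zone A (not: is located in the designated historic district) → Municipal Authorization not required.
§7.7 occupies leased commercial space → exempt from Zone A Authorization.

General Business Registration, Municipal Certificate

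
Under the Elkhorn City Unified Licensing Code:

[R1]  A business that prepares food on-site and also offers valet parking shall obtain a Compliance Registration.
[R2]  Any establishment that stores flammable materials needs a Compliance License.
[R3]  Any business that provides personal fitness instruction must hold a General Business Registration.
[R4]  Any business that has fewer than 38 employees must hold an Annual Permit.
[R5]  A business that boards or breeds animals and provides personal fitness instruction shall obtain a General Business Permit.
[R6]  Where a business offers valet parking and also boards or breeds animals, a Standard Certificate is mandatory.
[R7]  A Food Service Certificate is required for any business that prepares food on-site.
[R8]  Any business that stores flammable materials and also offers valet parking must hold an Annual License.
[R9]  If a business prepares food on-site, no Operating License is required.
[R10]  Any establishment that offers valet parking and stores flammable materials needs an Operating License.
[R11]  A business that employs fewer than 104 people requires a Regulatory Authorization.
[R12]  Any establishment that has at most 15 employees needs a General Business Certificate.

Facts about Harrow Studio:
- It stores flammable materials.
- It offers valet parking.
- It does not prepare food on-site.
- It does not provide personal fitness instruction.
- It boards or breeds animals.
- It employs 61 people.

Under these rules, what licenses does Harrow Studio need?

Annual License, Compliance License, Operating License, Regulatory Authorization, Standard Certificate

[R1] does not prepare food on-site; offers valet parking → Compliance Registration not required.
[R2] stores flammable materials → Compliance License required.
[R3] does not provide personal fitness instruction → General Business Registration not required.
[R4] employees 61 ≥ 38 → Annual Permit not required.
[R5] boards or breeds animals; does not provide personal fitness instruction → General Business Permit not required.
[R6] offers valet parking; boards or breeds animals → Standard Certificate required.
[R7] does not prepare food on-site → Food Service Certificate not required.
[R8] stores flammable materials; offers valet parking → Annual License required.
[R9] does not prepare food on-site → Operating License exemption does not apply.
[R10] offers valet parking; stores flammable materials → Operating License required.
[R11] employees 61 < 104 → Regulatory Authorization required.
[R12] employees 61 > 15 → General Business Certificate not required.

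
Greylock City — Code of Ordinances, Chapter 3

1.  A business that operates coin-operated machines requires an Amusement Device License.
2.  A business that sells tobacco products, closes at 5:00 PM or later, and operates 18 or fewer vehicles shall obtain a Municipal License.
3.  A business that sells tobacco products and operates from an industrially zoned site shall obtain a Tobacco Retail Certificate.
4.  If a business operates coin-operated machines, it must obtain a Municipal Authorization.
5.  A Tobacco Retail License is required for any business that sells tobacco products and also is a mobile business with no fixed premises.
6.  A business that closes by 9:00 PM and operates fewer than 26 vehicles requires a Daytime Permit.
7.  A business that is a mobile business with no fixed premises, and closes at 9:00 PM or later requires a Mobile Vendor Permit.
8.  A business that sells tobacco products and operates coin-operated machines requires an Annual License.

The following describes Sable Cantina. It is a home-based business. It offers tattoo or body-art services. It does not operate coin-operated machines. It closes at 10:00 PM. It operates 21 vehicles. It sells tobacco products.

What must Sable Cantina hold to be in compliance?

None

1. does not operate coin-operated machines → Amusement Device License not required.
2. sells tobacco products; closes 10:00 PM, after 5:00 PM; vehicles 21 > 18 → Municipal License not required.
3. sells tobacco products; is a home-based business (not: operates from an industrially zoned site) → Tobacco Retail Certificate not required.
4. does not operate coin-operated machines → Municipal Authorization not required.
5. sells tobacco products; is a home-based business (not: is a mobile business with no fixed premises) → Tobacco Retail License not required.
6. closes 10:00 PM, after 9:00 PM; vehicles 21 < 26 → Daytime Permit not required.
7. is a home-based business (not: is a mobile business with no fixed premises); closes 10:00 PM, after 9:00 PM → Mobile Vendor Permit not required.
8. sells tobacco products; does not operate coin-operated machines → Annual License not required.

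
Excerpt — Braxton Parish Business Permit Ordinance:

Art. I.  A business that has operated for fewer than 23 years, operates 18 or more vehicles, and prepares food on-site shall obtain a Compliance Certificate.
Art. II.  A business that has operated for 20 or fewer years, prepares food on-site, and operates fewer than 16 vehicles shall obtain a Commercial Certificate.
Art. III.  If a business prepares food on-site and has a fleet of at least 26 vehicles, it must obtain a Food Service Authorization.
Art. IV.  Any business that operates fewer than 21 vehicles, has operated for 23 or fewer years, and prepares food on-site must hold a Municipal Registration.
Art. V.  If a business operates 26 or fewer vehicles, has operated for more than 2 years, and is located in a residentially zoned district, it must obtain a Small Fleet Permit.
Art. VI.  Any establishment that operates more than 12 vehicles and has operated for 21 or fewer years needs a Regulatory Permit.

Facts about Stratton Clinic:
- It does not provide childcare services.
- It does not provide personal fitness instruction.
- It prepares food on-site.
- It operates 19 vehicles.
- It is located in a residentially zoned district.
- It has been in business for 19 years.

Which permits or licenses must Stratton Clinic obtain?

Compliance Certificate, Municipal Registration, Regulatory Permit, Small Fleet Permit

Art. I. years in business 19 < 23; vehicles 19 ≥ 18; prepares food on-site → Compliance Certificate required.
Art. II. years in business 19 ≤ 20; prepares food on-site; vehicles 19 ≥ 16 → Commercial Certificate not required.
Art. III. prepares food on-site; vehicles 19 < 26 → Food Service Authorization not required.
Art. IV. vehicles 19 < 21; years in business 19 ≤ 23; prepares food on-site → Municipal Registration required.
Art. V. vehicles 19 ≤ 26; years in business 19 > 2; is located in a residentially zoned district → Small Fleet Permit required.
Art. VI. vehicles 19 > 12; years in business 19 ≤ 21 → Regulatory Permit required.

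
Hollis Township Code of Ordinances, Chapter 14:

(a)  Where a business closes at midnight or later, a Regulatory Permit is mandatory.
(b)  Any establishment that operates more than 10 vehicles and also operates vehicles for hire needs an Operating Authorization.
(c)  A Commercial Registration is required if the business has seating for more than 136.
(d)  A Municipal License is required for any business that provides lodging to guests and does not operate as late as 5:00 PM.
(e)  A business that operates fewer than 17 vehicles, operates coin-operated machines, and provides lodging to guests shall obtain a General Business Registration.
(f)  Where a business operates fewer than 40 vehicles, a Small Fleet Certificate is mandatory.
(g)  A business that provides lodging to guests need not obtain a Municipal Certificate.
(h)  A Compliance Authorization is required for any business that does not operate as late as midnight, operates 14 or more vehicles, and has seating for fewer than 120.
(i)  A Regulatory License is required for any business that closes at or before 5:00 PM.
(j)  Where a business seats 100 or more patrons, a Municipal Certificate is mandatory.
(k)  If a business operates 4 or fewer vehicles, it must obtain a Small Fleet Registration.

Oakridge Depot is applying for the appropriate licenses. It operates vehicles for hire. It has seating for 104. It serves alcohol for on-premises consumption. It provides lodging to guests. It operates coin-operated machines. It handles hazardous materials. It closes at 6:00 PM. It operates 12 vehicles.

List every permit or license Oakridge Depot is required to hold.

General Business Registration, Operating Authorization, Small Fleet Certificate

(a) closes 6:00 PM, at/before midnight → Regulatory Permit not required.
(b) vehicles 12 > 10; operates vehicles for hire → Operating Authorization required.
(c) seating 104 ≤ 136 → Commercial Registration not required.
(d) provides lodging to guests; closes 6:00 PM, after 5:00 PM → Municipal License not required.
(e) vehicles 12 < 17; operates coin-operated machines; provides lodging to guests → General Business Registration required.
(f) vehicles 12 < 40 → Small Fleet Certificate required.
(g) provides lodging to guests → exempt from Municipal Certificate.
(h) closes 6:00 PM, at/before midnight; vehicles 12 < 14; seating 104 < 120 → Compliance Authorization not required.
(i) closes 6:00 PM, after 5:00 PM → Regulatory License not required.
(j) seating 104 ≥ 100 → Municipal Certificate required.
(k) vehicles 12 > 4 → Small Fleet Registration not required.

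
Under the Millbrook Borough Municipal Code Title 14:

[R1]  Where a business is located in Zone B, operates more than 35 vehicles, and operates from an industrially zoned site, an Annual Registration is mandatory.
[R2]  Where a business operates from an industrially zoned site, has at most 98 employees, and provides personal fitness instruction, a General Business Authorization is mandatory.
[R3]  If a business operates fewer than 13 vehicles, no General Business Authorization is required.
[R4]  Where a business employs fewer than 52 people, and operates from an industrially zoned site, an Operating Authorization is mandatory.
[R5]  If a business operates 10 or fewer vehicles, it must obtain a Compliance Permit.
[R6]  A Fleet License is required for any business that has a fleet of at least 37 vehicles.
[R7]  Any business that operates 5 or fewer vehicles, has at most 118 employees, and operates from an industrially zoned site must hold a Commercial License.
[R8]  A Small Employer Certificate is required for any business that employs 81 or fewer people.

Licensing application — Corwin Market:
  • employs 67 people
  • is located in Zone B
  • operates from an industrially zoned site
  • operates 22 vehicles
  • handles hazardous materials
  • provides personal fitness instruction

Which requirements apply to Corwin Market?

[R1] is located in Zone B; vehicles 22 ≤ 35; operates from an industrially zoned site → Annual Registration not required.
[R2] operates from an industrially zoned site; employees 67 ≤ 98; provides personal fitness instruction → General Business Authorization required.
[R3] vehicles 22 ≥ 13 → General Business Authorization exemption does not apply.
[R4] employees 67 ≥ 52; operates from an industrially zoned site → Operating Authorization not required.
[R5] vehicles 22 > 10 → Compliance Permit not required.
[R6] vehicles 22 < 37 → Fleet License not required.
[R7] vehicles 22 > 5; employees 67 ≤ 118; operates from an industrially zoned site → Commercial License not required.
[R8] employees 67 ≤ 81 → Small Employer Certificate required.

General Business Authorization, Small Employer Certificate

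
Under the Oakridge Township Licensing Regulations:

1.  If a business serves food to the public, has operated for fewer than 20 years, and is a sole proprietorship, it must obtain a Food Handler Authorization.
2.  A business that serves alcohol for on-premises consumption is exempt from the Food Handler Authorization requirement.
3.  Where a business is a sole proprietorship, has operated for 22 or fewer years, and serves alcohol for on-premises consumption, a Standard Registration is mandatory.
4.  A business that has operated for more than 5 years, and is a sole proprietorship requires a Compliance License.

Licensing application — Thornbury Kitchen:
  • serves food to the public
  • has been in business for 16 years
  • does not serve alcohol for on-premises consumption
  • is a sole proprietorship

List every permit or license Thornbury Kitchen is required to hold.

Compliance License, Food Handler Authorization

1. serves food to the public; years in business 16 < 20; is a sole proprietorship → Food Handler Authorization required.
2. does not serve alcohol for on-premises consumption → Food Handler Authorization exemption does not apply.
3. is a sole proprietorship; years in business 16 ≤ 22; does not serve alcohol for on-premises consumption → Standard Registration not required.
4. years in business 16 > 5; is a sole proprietorship → Compliance License required.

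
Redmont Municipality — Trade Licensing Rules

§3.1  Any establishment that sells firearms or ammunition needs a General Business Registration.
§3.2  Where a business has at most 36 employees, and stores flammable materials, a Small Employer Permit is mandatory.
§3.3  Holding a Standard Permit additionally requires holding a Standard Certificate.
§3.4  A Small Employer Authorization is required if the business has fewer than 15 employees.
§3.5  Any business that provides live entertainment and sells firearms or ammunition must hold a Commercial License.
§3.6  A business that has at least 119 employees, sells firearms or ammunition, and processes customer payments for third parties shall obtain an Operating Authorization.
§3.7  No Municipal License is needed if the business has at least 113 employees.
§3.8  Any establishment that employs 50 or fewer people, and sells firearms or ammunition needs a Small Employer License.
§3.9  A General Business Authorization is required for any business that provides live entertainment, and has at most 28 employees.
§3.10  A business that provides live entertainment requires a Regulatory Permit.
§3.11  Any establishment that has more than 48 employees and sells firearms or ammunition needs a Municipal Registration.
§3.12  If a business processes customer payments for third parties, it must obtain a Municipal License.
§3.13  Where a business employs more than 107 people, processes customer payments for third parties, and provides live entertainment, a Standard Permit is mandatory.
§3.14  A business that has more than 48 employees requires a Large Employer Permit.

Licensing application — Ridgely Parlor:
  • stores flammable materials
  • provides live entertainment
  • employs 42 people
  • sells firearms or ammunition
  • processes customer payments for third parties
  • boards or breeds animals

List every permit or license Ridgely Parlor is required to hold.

§3.1 sells firearms or ammunition → General Business Registration required.
§3.2 employees 42 > 36; stores flammable materials → Small Employer Permit not required.
§3.3 Standard Permit is not required → no effect.
§3.4 employees 42 ≥ 15 → Small Employer Authorization not required.
§3.5 provides live entertainment; sells firearms or ammunition → Commercial License required.
§3.6 employees 42 < 119; sells firearms or ammunition; processes customer payments for third parties → Operating Authorization not required.
§3.7 employees 42 < 113 → Municipal License exemption does not apply.
§3.8 employees 42 ≤ 50; sells firearms or ammunition → Small Employer License required.
§3.9 provides live entertainment; employees 42 > 28 → General Business Authorization not required.
§3.10 provides live entertainment → Regulatory Permit required.
§3.11 employees 42 ≤ 48; sells firearms or ammunition → Municipal Registration not required.
§3.12 processes customer payments for third parties → Municipal License required.
§3.13 employees 42 ≤ 107; processes customer payments for third parties; provides live entertainment → Standard Permit not required.
§3.14 employees 42 ≤ 48 → Large Employer Permit not required.

Commercial License, General Business Registration, Municipal License, Regulatory Permit, Small Employer License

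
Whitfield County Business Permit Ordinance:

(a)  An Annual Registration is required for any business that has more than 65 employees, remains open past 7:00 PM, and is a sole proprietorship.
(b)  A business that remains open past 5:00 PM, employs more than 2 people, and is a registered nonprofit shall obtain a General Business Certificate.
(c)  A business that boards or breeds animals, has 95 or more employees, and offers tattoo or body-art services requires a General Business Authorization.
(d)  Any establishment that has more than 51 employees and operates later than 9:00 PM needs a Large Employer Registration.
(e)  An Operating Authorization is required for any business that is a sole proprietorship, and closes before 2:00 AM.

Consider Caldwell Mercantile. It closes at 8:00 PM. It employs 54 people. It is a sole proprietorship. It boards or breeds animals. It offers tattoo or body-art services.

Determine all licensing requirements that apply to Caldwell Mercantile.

(a) employees 54 ≤ 65; closes 8:00 PM, after 7:00 PM; is a sole proprietorship → Annual Registration not required.
(b) closes 8:00 PM, after 5:00 PM; employees 54 > 2; is a sole proprietorship (not: is a registered nonprofit) → General Business Certificate not required.
(c) boards or breeds animals; employees 54 < 95; offers tattoo or body-art services → General Business Authorization not required.
(d) employees 54 > 51; closes 8:00 PM, at/before 9:00 PM → Large Employer Registration not required.
(e) is a sole proprietorship; closes 8:00 PM, at/before 2:00 AM → Operating Authorization required.

Operating Authorization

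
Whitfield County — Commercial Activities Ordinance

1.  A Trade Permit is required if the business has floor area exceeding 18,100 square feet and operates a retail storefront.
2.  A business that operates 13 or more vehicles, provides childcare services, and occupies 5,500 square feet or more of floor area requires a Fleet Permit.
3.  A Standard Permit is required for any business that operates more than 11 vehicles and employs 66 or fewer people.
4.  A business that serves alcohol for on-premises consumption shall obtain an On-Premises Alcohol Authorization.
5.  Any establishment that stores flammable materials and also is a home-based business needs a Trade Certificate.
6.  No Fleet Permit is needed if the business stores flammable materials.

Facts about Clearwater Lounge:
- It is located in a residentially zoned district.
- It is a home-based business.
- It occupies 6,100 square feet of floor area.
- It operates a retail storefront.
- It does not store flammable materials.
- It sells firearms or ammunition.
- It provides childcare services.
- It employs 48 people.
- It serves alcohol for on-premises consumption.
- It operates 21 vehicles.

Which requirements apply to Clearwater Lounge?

Fleet Permit, On-Premises Alcohol Authorization, Standard Permit

1. floor area 6,100 square feet ≤ 18,100 square feet; operates a retail storefront → Trade Permit not required.
2. vehicles 21 ≥ 13; provides childcare services; floor area 6,100 square feet ≥ 5,500 square feet → Fleet Permit required.
3. vehicles 21 > 11; employees 48 ≤ 66 → Standard Permit required.
4. serves alcohol for on-premises consumption → On-Premises Alcohol Authorization required.
5. does not store flammable materials; is a home-based business → Trade Certificate not required.
6. does not store flammable materials → Fleet Permit exemption does not apply.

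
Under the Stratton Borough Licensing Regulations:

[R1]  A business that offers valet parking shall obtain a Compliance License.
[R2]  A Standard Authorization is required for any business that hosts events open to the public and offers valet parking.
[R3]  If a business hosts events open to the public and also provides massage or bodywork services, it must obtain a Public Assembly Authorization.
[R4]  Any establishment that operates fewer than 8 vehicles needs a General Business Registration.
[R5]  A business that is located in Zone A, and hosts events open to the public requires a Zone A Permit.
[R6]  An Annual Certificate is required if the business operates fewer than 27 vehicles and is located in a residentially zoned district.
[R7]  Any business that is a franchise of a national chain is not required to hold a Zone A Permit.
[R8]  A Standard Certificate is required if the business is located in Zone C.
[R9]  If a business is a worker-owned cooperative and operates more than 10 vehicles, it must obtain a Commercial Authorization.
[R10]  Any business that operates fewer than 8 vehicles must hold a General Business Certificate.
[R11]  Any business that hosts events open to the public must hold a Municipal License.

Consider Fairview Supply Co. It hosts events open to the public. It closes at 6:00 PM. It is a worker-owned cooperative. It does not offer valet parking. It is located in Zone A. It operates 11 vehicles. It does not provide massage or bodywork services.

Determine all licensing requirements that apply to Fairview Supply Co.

[R1] does not offer valet parking → Compliance License not required.
[R2] hosts events open to the public; does not offer valet parking → Standard Authorization not required.
[R3] hosts events open to the public; does not provide massage or bodywork services → Public Assembly Authorization not required.
[R4] vehicles 11 ≥ 8 → General Business Registration not required.
[R5] is located in Zone A; hosts events open to the public → Zone A Permit required.
[R6] vehicles 11 < 27; is located in Zone A (not: is located in a residentially zoned district) → Annual Certificate not required.
[R7] is a worker-owned cooperative (not: is a franchise of a national chain) → Zone A Permit exemption does not apply.
[R8] is located in Zone A (not: is located in Zone C) → Standard Certificate not required.
[R9] is a worker-owned cooperative; vehicles 11 > 10 → Commercial Authorization required.
[R10] vehicles 11 ≥ 8 → General Business Certificate not required.
[R11] hosts events open to the public → Municipal License required.

Commercial Authorization, Municipal License, Zone A Permit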